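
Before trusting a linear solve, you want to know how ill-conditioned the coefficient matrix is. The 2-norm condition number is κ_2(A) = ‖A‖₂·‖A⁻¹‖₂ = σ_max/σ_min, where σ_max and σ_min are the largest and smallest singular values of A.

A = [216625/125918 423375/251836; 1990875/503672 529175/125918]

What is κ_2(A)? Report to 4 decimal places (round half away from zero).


66.8000

form AᵀA = [27895890625/1501097536 7319221875/375274384; 7319221875/375274384 7688468125/375274384] with trace 69738125/1784896 and determinant 9765625/28558336
λ_max, λ_min = (69738125/1784896 ± √4859048422265625/3185853730816)/2 = 625/16, 15625/1784896
κ = σ_max/σ_min = (25/4)/(125/1336) = 66.8000


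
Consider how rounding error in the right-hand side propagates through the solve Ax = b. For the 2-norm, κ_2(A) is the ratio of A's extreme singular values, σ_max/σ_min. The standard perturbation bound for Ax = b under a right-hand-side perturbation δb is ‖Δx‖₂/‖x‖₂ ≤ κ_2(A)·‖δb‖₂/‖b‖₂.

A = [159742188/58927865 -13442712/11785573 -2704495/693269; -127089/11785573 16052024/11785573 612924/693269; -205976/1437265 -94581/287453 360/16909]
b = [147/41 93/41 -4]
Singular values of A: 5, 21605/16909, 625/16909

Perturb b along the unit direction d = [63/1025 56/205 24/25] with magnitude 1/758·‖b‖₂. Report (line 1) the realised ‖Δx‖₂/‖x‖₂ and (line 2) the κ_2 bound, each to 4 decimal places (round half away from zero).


from the listed singular values, σ₁ = 5, σ_n = 625/16909
κ_2(A) = 5 / (625/16909) = 135.2720
worst-case relative error ≤ 135.2720 × 1/758 = 0.1785
solve Ax = b  →  x = [-55.5008 33.1484 -49.1779]
2-norm of b is 5.8310; of x, 81.2258
re-solving with b+δb shifts x by Δx of norm 0.2081
realised ‖Δx‖/‖x‖ = 0.0026
realised/bound (from unrounded values) ≈ 0.0144

0.0026
0.1785


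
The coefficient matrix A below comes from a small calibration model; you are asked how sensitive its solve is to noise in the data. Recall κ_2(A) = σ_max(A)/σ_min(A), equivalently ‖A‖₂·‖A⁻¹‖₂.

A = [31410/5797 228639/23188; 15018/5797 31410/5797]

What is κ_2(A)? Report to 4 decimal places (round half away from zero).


AᵀA = [4194216/116281 15689295/232562; 15689295/232562 235505889/1860496]; tr = 302613345/1860496, det = 6765201/465124
eigenvalues of AᵀA: λ = (tr ± √(tr²−4·det))/2 = 2601/16, 10404/116281
σ_max=√(2601/16)=(51/4), σ_min=√(10404/116281)=(102/341) → κ = 42.6250

42.6250


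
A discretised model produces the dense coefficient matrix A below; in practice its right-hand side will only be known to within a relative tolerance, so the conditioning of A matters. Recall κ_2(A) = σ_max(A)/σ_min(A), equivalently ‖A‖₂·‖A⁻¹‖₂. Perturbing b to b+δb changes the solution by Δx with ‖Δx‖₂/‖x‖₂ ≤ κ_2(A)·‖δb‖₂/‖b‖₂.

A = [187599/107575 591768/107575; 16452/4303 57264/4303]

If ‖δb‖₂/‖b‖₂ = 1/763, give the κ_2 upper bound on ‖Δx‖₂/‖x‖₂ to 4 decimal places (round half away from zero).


AᵀA = [1209237129/68475625 4141018728/68475625; 4141018728/68475625 14199218496/68475625]; tr = 24653529/109561, det = 518400/109561
λ_max, λ_min = (24653529/109561 ± √607569306464241/12003612721)/2 = 225, 2304/109561
σ_max=√225=15, σ_min=√(2304/109561)=(48/331) → κ = 103.4375
κ_2(A)·‖δb‖/‖b‖ = 0.1356

0.1356


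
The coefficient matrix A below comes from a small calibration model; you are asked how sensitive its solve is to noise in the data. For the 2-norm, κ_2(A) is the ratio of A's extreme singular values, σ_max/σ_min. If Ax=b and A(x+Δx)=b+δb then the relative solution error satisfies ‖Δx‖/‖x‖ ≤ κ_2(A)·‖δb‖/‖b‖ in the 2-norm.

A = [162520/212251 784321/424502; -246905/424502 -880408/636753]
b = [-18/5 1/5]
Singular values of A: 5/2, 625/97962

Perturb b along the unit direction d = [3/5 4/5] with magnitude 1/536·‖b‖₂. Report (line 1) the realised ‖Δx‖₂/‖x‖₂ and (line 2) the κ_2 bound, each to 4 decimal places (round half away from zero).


σ_max = 5/2, σ_min = 625/97962
condition number: (5/2) ÷ (625/97962) = 391.8480
worst-case relative error ≤ 391.8480 × 1/536 = 0.7311
solve Ax = b  →  x = [288.9031 -121.6763]
‖b‖ = 3.6056, ‖x‖ = 313.4807
with δb = [0.0040 0.0054], A·Δx = δb → ‖Δx‖ = 1.0543
dividing the unrounded norms, ‖Δx‖/‖x‖ = 0.0034
tightness: 0.0034 against a bound of 0.7311 (unrounded ratio ≈ 0.0046)

0.0034
0.7311


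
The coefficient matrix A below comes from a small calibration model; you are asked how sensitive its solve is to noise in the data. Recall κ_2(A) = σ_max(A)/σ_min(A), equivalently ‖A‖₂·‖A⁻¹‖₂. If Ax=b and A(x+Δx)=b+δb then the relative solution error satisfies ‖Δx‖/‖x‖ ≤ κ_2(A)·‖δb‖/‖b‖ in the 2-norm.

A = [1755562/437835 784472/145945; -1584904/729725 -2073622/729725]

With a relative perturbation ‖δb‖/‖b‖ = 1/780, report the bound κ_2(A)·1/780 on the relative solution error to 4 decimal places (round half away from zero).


form AᵀA = [344834721796/16583000625 153249848576/5527666875; 153249848576/5527666875 68113550756/1842555625] with trace 38314267144/663320025 and determinant 2085136/26532801
eigenvalues of AᵀA: λ = (tr ± √(tr²−4·det))/2 = 1444/25, 36100/26532801
κ = σ_max/σ_min = (38/5)/(190/5151) = 206.0400
worst-case relative error ≤ 206.0400 × 1/780 = 0.2642

0.2642


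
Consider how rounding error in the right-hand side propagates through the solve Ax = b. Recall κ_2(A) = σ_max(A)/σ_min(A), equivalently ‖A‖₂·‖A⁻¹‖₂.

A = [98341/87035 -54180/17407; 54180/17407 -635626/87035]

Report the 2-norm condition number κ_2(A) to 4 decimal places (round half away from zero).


AᵀA = [491466049/44823025 -47060748/1792921; -47060748/1792921 2824894804/44823025]; tr = 19623437/265225, det = 13675204/6630625
eigenvalues of AᵀA: λ = (tr ± √(tr²−4·det))/2 = 1849/25, 7396/265225
κ_2(A) = √(λ_max/λ_min) = √((1849/25) / (7396/265225)) = 51.5000

51.5000


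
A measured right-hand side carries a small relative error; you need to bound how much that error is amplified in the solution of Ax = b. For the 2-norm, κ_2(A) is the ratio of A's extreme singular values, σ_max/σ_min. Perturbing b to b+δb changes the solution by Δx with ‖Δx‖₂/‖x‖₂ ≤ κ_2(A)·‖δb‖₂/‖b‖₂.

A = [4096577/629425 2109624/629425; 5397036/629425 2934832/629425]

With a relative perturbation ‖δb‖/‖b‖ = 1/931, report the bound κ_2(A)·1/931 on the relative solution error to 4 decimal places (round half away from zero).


0.0994

AᵀA = [1836397628089/15847033225 39170609784/633881329; 39170609784/633881329 522550091584/15847033225]; tr = 8162448857/54834025, det = 3544535296/1370850625
char-poly roots: 3721/25 and 952576/54834025
κ = σ_max/σ_min = (61/5)/(976/7405) = 92.5625
worst-case relative error ≤ 92.5625 × 1/931 = 0.0994


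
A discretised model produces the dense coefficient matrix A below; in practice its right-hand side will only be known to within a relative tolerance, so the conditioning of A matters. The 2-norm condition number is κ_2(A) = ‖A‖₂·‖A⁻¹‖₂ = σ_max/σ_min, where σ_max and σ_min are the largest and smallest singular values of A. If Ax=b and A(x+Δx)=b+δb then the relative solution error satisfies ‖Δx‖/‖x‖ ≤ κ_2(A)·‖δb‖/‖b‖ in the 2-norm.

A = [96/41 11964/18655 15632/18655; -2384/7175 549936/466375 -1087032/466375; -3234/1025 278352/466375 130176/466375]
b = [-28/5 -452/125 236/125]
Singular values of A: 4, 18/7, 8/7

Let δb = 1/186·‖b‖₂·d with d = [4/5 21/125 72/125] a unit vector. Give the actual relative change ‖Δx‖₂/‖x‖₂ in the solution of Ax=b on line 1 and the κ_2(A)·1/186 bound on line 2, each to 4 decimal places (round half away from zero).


from the listed singular values, σ₁ = 4, σ_n = 8/7
condition number: 4 ÷ (8/7) = 3.5000
perturbation bound = 3.5000·1/186 = 0.0188
solve Ax = b  →  x = [-1.3171 -3.7300 -0.1479]
2-norm of b is 6.9282; of x, 3.9585
δb = ε·‖b‖·d = [0.0298 0.0063 0.0215]; solving A·Δx = δb gives ‖Δx‖ = 0.0326
relative error = 0.0082
so the bound overstates the realised error by a factor of ≈ 2.2854 (computed from the unrounded values)

0.0082
0.0188


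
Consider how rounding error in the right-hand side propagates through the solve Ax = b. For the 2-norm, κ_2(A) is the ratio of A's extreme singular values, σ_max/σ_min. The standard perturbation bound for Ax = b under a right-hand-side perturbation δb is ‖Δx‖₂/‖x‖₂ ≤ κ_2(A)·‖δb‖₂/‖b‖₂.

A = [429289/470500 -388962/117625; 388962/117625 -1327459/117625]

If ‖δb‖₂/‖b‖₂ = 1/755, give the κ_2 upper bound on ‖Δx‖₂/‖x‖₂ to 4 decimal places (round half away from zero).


0.3116

AᵀA = [20839616357/1770962000 -8929206153/221370250; -8929206153/221370250 15307510673/110685125]; tr = 2126078297/14167696, det = 5764801/14167696
eigenvalues of AᵀA: λ = (tr ± √(tr²−4·det))/2 = 2401/16, 2401/885481
σ_max=√(2401/16)=(49/4), σ_min=√(2401/885481)=(49/941) → κ = 235.2500
bound on ‖Δx‖/‖x‖: κ·ε = 235.2500·1/755 = 0.3116


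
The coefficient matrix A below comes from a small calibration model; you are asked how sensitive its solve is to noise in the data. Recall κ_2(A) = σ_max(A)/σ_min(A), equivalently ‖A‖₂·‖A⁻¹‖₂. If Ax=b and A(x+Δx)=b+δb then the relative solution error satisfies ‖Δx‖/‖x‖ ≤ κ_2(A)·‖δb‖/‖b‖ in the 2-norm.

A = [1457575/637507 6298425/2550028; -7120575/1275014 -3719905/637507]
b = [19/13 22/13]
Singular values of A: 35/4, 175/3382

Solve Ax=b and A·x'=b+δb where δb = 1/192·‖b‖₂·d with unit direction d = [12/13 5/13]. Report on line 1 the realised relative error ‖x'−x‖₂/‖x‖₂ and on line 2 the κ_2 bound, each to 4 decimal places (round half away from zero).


0.0058
0.8807

from the listed singular values, σ₁ = 35/4, σ_n = 175/3382
condition number: (35/4) ÷ (175/3382) = 169.1000
worst-case relative error ≤ 169.1000 × 1/192 = 0.8807
solve Ax = b  →  x = [-28.0678 26.5734]
‖b‖ = 2.2361, ‖x‖ = 38.6516
Δx = A⁻¹·δb where δb = 1/192·2.2361·d; ‖Δx‖ = 0.2251
relative error = 0.0058
tightness: 0.0058 against a bound of 0.8807 (unrounded ratio ≈ 0.0066)


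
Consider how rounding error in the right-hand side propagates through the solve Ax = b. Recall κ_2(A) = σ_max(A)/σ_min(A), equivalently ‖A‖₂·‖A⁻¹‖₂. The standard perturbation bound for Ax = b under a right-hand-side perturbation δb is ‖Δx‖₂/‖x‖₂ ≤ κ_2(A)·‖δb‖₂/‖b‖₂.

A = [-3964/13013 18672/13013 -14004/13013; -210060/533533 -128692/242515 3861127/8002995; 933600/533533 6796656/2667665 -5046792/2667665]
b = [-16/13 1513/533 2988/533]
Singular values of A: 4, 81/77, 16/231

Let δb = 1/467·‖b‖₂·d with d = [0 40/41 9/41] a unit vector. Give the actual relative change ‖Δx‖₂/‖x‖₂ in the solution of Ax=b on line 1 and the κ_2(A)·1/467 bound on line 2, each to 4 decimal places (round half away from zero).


σ_max = 4, σ_min = 16/231
κ_2(A) = 4 / (16/231) = 57.7500
perturbation bound = 57.7500·1/467 = 0.1237
solve Ax = b  →  x = [3.0171 34.5110 46.3043]
2-norm of b is 6.4031; of x, 57.8290
δb = ε·‖b‖·d = [0.0000 0.0134 0.0030]; solving A·Δx = δb gives ‖Δx‖ = 0.1980
relative error = 0.0034
realised/bound (from unrounded values) ≈ 0.0277

0.0034
0.1237


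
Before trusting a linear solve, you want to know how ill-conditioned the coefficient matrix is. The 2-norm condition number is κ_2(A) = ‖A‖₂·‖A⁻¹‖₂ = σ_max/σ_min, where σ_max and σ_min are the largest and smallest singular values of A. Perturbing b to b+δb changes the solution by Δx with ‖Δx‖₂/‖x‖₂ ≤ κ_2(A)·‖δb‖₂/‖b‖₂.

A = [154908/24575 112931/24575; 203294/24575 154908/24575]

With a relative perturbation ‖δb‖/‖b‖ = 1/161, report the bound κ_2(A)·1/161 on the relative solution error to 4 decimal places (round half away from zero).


0.6106

form AᵀA = [2612997556/24157225 1959431292/24157225; 1959431292/24157225 1469995969/24157225] with trace 163319741/966289 and determinant 2856100/966289
eigenvalues of AᵀA: λ = (tr ± √(tr²−4·det))/2 = 169, 16900/966289
κ = σ_max/σ_min = 13/(130/983) = 98.3000
bound on ‖Δx‖/‖x‖: κ·ε = 98.3000·1/161 = 0.6106


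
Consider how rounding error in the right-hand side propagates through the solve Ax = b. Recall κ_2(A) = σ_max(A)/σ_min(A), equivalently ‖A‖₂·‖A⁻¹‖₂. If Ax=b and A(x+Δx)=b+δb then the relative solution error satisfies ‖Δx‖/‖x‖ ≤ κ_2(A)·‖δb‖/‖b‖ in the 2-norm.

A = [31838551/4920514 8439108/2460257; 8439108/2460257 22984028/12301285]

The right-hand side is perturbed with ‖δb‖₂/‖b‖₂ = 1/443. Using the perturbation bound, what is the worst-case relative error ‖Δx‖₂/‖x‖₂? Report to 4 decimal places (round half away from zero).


AᵀA = [4493313166513/83776671364 2995457165046/104720839205; 2995457165046/104720839205 7988682141856/523604196025]; tr = 499264905641/7247116900, det = 189833284/1811779225
eigenvalues of AᵀA: λ = (tr ± √(tr²−4·det))/2 = 6889/100, 110224/72471169
so κ_2 = √((6889/100) / (110224/72471169)) = 212.8250
worst-case relative error ≤ 212.8250 × 1/443 = 0.4804

0.4804


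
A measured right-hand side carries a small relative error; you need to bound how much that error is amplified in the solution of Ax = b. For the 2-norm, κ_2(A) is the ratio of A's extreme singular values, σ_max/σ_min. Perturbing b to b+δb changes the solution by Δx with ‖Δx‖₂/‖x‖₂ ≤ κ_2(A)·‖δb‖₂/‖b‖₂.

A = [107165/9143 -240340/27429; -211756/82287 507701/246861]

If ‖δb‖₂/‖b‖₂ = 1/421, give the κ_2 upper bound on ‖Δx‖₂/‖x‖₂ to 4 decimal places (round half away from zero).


form AᵀA = [580054681/4028049 -1305025376/12084147; -1305025376/12084147 2936697721/36252441] with trace 8157189850/36252441 and determinant 9765625/4028049
eigenvalues of AᵀA: λ = (tr ± √(tr²−4·det))/2 = 225, 390625/36252441
κ = σ_max/σ_min = 15/(625/6021) = 144.5040
worst-case relative error ≤ 144.5040 × 1/421 = 0.3432

0.3432


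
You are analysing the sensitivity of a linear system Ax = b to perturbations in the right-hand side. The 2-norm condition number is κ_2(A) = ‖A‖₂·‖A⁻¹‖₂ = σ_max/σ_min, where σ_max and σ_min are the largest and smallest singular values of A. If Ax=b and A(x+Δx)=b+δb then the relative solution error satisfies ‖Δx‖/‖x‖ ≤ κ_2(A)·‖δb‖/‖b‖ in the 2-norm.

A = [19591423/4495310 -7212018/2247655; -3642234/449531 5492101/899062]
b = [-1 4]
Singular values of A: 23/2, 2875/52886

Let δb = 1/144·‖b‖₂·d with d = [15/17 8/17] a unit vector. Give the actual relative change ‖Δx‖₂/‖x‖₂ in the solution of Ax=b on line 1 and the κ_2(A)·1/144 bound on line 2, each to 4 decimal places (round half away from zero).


from the listed singular values, σ₁ = 23/2, σ_n = 2875/52886
κ_2(A) = (23/2) / (2875/52886) = 211.5440
worst-case relative error ≤ 211.5440 × 1/144 = 1.4691
solve Ax = b  →  x = [10.7588 14.9248]
‖b‖ = 4.1231, ‖x‖ = 18.3984
with δb = [0.0253 0.0135], A·Δx = δb → ‖Δx‖ = 0.5267
dividing the unrounded norms, ‖Δx‖/‖x‖ = 0.0286
tightness: 0.0286 against a bound of 1.4691 (unrounded ratio ≈ 0.0195)

0.0286
1.4691


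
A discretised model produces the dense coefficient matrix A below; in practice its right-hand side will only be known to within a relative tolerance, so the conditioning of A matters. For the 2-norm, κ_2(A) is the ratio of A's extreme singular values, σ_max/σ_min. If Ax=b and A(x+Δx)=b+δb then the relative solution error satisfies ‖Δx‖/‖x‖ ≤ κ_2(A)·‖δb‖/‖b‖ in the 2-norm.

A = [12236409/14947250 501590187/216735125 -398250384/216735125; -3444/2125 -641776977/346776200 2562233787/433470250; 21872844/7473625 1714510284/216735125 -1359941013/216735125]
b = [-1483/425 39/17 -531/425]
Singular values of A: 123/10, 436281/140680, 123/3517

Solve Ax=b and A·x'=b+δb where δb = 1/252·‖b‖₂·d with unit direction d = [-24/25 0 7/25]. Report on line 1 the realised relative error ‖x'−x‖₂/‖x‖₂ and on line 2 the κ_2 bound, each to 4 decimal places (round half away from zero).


0.0058
1.3956

largest singular value 123/10, smallest 123/3517
κ = σ_max/σ_min = (123/10)/(123/3517) = 351.7000
bound on ‖Δx‖/‖x‖: κ·ε = 351.7000·1/252 = 1.3956
solve Ax = b  →  x = [82.2810 -16.4925 17.7847]
‖b‖₂ = 4.3589 and ‖x‖₂ = 85.7814
δb = ε·‖b‖·d = [-0.0166 0.0000 0.0048]; solving A·Δx = δb gives ‖Δx‖ = 0.4946
realised ‖Δx‖/‖x‖ = 0.0058
tightness: 0.0058 against a bound of 1.3956 (unrounded ratio ≈ 0.0041)


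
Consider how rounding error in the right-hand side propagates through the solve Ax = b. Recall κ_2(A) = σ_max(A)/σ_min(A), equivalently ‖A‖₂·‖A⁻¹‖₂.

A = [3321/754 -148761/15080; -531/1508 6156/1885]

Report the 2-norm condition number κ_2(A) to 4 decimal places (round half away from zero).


11.6000

form AᵀA = [44398125/2274064 -101422125/2274064; -101422125/2274064 982208025/9096256] with trace 6862725/53824 and determinant 102515625/861184
eigenvalues of AᵀA: λ = (tr ± √(tr²−4·det))/2 = 2025/16, 50625/53824
κ_2(A) = √(λ_max/λ_min) = √((2025/16) / (50625/53824)) = 11.6000


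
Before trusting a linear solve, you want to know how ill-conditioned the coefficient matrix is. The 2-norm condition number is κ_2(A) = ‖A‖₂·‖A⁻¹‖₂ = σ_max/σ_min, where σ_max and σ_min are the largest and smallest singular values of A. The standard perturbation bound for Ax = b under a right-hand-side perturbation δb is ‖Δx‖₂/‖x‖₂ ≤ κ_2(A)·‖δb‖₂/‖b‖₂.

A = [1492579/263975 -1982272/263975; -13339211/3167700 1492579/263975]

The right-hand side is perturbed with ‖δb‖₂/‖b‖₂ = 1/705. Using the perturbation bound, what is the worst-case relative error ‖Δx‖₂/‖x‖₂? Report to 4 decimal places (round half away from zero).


form AᵀA = [19949464334449/401372931600 -2216567877161/33447744300; -2216567877161/33447744300 246287774129/2787312025] with trace 2216596152361/16054917264 and determinant 121992025/1003432329
solving λ² − 2216596152361/16054917264·λ + 121992025/1003432329 = 0 gives λ = 2209/16, 883600/1003432329
κ_2(A) = √(λ_max/λ_min) = √((2209/16) / (883600/1003432329)) = 395.9625
worst-case relative error ≤ 395.9625 × 1/705 = 0.5616

0.5616


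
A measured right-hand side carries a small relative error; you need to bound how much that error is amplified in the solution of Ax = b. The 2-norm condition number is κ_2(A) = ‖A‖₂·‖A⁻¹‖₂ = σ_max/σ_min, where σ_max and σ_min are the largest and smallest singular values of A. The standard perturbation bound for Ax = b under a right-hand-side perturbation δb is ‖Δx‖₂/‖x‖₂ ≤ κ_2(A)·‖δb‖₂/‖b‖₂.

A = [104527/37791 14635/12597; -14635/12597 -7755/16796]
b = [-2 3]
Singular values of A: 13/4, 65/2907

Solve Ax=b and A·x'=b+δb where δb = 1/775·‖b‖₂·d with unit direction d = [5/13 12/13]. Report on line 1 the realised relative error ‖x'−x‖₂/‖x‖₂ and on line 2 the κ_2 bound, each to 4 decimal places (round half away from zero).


0.0023
0.1875

from the listed singular values, σ₁ = 13/4, σ_n = 65/2907
κ = σ_max/σ_min = (13/4)/(65/2907) = 145.3500
bound on ‖Δx‖/‖x‖: κ·ε = 145.3500·1/775 = 0.1875
solve Ax = b  →  x = [-35.2544 82.2107]
‖b‖ = 3.6056, ‖x‖ = 89.4509
δb = ε·‖b‖·d = [0.0018 0.0043]; solving A·Δx = δb gives ‖Δx‖ = 0.2081
realised ‖Δx‖/‖x‖ = 0.0023
tightness: 0.0023 against a bound of 0.1875 (unrounded ratio ≈ 0.0124)


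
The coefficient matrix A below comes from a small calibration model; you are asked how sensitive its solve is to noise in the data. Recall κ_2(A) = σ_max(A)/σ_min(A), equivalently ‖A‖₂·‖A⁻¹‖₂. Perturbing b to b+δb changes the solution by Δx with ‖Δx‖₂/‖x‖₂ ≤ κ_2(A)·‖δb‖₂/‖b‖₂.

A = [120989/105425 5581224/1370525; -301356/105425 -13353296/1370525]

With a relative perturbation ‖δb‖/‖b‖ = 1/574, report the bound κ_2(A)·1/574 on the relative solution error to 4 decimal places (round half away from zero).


AᵀA = [105453776857/11114430625 361489429224/11114430625; 361489429224/11114430625 1239411688768/11114430625]; tr = 2151784745/17783089, det = 3748096/17783089
λ_max, λ_min = (2151784745/17783089 ± √4629910977915720849/316238254381921)/2 = 121, 30976/17783089
so κ_2 = √(121 / (30976/17783089)) = 263.5625
κ_2(A)·‖δb‖/‖b‖ = 0.4592

0.4592


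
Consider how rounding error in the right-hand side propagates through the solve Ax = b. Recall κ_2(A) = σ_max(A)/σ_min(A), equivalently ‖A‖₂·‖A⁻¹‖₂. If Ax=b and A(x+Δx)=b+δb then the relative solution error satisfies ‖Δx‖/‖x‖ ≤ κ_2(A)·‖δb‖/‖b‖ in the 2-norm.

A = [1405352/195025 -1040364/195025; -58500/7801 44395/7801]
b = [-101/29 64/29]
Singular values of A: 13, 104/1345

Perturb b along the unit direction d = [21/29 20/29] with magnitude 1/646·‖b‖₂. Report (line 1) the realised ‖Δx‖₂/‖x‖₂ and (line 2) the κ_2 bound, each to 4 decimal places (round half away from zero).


0.0064
0.2603

largest singular value 13, smallest 104/1345
condition number: 13 ÷ (104/1345) = 168.1250
perturbation bound = 168.1250·1/646 = 0.2603
solve Ax = b  →  x = [-8.0058 -10.1615]
‖b‖₂ = 4.1231 and ‖x‖₂ = 12.9364
Δx = A⁻¹·δb where δb = 1/646·4.1231·d; ‖Δx‖ = 0.0825
dividing the unrounded norms, ‖Δx‖/‖x‖ = 0.0064
so the bound overstates the realised error by a factor of ≈ 40.7878 (computed from the unrounded values)


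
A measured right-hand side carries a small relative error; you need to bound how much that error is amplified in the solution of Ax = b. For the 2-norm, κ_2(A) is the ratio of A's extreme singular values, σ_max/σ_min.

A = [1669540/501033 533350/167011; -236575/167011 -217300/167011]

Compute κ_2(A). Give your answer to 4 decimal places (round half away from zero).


132.9000

form AᵀA = [19473807025/1485408681 6181493500/495136227; 6181493500/495136227 1962612500/165045409] with trace 44158525/1766241 and determinant 62500/1766241
solving λ² − 44158525/1766241·λ + 62500/1766241 = 0 gives λ = 25, 2500/1766241
so κ_2 = √(25 / (2500/1766241)) = 132.9000


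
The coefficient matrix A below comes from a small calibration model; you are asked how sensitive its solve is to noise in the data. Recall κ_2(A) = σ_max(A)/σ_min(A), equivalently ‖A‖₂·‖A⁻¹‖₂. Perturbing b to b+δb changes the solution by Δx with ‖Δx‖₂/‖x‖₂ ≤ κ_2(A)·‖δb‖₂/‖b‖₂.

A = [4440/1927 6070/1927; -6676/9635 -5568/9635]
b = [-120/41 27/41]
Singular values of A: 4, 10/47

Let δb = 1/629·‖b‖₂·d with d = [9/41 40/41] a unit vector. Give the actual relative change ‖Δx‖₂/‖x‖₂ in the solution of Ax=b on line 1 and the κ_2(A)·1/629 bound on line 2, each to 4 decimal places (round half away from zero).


largest singular value 4, smallest 10/47
κ_2(A) = 4 / (10/47) = 18.8000
worst-case relative error ≤ 18.8000 × 1/629 = 0.0299
solve Ax = b  →  x = [-0.4500 -0.6000]
‖b‖₂ = 3.0000 and ‖x‖₂ = 0.7500
re-solving with b+δb shifts x by Δx of norm 0.0224
realised ‖Δx‖/‖x‖ = 0.0299
tightness: 0.0299 against a bound of 0.0299; the bound is attained (ratio 1)

0.0299
0.0299


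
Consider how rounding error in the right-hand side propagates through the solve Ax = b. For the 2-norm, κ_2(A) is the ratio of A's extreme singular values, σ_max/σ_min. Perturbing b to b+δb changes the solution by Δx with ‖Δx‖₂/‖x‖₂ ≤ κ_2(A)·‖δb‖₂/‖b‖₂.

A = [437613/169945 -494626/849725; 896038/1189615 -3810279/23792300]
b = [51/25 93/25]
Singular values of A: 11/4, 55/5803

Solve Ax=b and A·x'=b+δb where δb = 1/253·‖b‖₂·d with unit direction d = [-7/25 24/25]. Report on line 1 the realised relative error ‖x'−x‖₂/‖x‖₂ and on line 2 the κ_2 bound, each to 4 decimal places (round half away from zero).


σ_max = 11/4, σ_min = 55/5803
condition number: (11/4) ÷ (55/5803) = 290.1500
worst-case relative error ≤ 290.1500 × 1/253 = 1.1468
solve Ax = b  →  x = [70.5459 308.5676]
‖b‖ = 4.2426, ‖x‖ = 316.5292
with δb = [-0.0047 0.0161], A·Δx = δb → ‖Δx‖ = 1.7693
dividing the unrounded norms, ‖Δx‖/‖x‖ = 0.0056
tightness: 0.0056 against a bound of 1.1468 (unrounded ratio ≈ 0.0049)

0.0056
1.1468


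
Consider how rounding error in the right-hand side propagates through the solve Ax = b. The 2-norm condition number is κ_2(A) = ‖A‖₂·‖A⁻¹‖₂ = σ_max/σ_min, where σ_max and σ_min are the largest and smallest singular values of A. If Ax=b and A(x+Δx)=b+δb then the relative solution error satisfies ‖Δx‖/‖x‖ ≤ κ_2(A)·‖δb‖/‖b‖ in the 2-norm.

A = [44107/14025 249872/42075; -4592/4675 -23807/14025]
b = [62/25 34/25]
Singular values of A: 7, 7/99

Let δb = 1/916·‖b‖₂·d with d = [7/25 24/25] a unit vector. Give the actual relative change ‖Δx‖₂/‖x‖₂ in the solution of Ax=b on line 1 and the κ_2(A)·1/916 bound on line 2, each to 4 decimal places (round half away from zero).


0.0015
0.1081

σ_max = 7, σ_min = 7/99
condition number: 7 ÷ (7/99) = 99.0000
bound on ‖Δx‖/‖x‖: κ·ε = 99.0000·1/916 = 0.1081
solve Ax = b  →  x = [-24.8235 13.5630]
2-norm of b is 2.8284; of x, 28.2872
with δb = [0.0009 0.0030], A·Δx = δb → ‖Δx‖ = 0.0437
relative error = 0.0015
realised/bound (from unrounded values) ≈ 0.0143


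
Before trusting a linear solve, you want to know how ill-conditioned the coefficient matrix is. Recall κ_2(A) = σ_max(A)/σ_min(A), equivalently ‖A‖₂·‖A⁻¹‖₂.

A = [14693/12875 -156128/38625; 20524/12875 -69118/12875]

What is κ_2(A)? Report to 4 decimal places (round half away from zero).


AᵀA = [25484753/6630625 -261988888/19891875; -261988888/19891875 2694865348/59675625]; tr = 4678765/95481, det = 9604/95481
eigenvalues of AᵀA: λ = (tr ± √(tr²−4·det))/2 = 49, 196/95481
κ = σ_max/σ_min = 7/(14/309) = 154.5000

154.5000


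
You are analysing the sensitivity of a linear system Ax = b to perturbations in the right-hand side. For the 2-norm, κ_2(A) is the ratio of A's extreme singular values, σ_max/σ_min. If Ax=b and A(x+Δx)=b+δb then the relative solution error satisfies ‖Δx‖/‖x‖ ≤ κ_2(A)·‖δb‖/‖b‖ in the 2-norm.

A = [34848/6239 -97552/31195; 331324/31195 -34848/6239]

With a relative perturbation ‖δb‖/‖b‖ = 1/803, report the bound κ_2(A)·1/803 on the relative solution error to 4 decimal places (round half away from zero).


0.1143

M = AᵀA = [484896784/3367225 -51714432/673445; -51714432/673445 137979136/3367225]. tr(M)=124575184/673445, det(M)=342102016/84180625
λ_max, λ_min = (124575184/673445 ± √387790102202114304/11338204200625)/2 = 4624/25, 73984/3367225
so κ_2 = √((4624/25) / (73984/3367225)) = 91.7500
bound on ‖Δx‖/‖x‖: κ·ε = 91.7500·1/803 = 0.1143


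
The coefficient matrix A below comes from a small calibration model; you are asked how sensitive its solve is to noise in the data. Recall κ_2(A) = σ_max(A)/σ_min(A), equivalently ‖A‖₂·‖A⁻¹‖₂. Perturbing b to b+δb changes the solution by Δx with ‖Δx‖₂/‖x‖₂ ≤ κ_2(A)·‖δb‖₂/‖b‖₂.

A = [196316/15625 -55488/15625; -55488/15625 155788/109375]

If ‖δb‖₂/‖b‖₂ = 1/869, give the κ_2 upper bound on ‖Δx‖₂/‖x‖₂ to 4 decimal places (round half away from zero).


form AᵀA = [66590224/390625 -135834624/2734375; -135834624/2734375 280219024/19140625] with trace 5669024/30625 and determinant 21381376/765625
solving λ² − 5669024/30625·λ + 21381376/765625 = 0 gives λ = 4624/25, 4624/30625
κ_2(A) = √(λ_max/λ_min) = √((4624/25) / (4624/30625)) = 35.0000
perturbation bound = 35.0000·1/869 = 0.0403

0.0403


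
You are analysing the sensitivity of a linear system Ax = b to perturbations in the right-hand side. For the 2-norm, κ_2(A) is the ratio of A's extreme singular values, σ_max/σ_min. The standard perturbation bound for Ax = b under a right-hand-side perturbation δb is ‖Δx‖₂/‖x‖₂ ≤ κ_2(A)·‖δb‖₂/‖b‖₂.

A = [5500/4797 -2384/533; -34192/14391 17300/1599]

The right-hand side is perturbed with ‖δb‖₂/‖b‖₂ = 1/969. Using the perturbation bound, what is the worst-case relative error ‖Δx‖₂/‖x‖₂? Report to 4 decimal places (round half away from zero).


AᵀA = [208016/29889 -102400/3321; -102400/3321 50576/369]; tr = 104992/729, det = 256/81
eigenvalues of AᵀA: λ = (tr ± √(tr²−4·det))/2 = 144, 16/729
κ = σ_max/σ_min = 12/(4/27) = 81.0000
perturbation bound = 81.0000·1/969 = 0.0836

0.0836


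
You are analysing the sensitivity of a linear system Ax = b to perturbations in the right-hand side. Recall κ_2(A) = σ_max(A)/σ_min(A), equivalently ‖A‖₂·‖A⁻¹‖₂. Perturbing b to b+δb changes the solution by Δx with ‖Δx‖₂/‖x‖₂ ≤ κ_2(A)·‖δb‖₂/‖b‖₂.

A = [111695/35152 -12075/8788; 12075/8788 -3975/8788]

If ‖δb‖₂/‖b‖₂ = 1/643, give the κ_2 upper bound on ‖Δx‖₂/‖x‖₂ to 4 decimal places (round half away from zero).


0.0485

M = AᵀA = [87625225/7311616 -9116625/1827904; -9116625/1827904 478125/228488]. tr(M)=609025/43264, det(M)=140625/692224
eigenvalues of AᵀA: λ = (tr ± √(tr²−4·det))/2 = 225/16, 625/43264
κ_2(A) = √(λ_max/λ_min) = √((225/16) / (625/43264)) = 31.2000
perturbation bound = 31.2000·1/643 = 0.0485


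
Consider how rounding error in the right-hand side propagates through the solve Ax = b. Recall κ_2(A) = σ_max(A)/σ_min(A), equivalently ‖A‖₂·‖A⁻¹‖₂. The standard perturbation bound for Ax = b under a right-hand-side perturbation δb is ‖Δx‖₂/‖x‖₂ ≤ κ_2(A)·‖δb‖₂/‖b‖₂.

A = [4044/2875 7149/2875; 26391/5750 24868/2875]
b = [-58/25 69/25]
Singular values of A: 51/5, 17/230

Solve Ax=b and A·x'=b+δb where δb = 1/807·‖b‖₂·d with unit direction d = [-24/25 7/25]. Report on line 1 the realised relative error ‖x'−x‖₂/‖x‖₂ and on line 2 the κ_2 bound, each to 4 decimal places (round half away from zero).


from the listed singular values, σ₁ = 51/5, σ_n = 17/230
κ = σ_max/σ_min = (51/5)/(17/230) = 138.0000
bound on ‖Δx‖/‖x‖: κ·ε = 138.0000·1/807 = 0.1710
solve Ax = b  →  x = [-35.7209 19.2734]
2-norm of b is 3.6056; of x, 40.5887
re-solving with b+δb shifts x by Δx of norm 0.0604
relative error = 0.0015
tightness: 0.0015 against a bound of 0.1710 (unrounded ratio ≈ 0.0087)

0.0015
0.1710


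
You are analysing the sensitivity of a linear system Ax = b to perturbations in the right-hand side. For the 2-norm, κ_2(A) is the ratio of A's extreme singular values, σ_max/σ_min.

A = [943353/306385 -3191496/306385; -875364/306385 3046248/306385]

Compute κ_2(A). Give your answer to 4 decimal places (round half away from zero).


264.1250

M = AᵀA = [393858981/22323845 -1350126792/22323845; -1350126792/22323845 4629078144/22323845]. tr(M)=1004587425/4464769, det(M)=3240000/4464769
eigenvalues of AᵀA: λ = (tr ± √(tr²−4·det))/2 = 225, 14400/4464769
so κ_2 = √(225 / (14400/4464769)) = 264.1250


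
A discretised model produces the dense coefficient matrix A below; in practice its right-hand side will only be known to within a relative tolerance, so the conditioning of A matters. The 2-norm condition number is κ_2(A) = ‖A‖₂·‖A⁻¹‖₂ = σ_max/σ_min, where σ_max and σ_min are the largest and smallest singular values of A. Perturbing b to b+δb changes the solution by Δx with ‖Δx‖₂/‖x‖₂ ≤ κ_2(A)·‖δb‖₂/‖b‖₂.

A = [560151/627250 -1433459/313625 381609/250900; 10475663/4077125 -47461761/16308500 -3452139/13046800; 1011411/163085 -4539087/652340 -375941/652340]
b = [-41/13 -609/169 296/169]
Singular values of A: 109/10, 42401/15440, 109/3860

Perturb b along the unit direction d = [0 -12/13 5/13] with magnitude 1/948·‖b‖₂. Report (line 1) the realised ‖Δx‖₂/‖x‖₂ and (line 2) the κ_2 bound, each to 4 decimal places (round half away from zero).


0.0013
0.4072

from the listed singular values, σ₁ = 109/10, σ_n = 109/3860
condition number: (109/10) ÷ (109/3860) = 386.0000
perturbation bound = 386.0000·1/948 = 0.4072
solve Ax = b  →  x = [68.6368 51.5923 112.6656]
‖b‖ = 5.0990, ‖x‖ = 141.6556
δb = ε·‖b‖·d = [0.0000 -0.0050 0.0021]; solving A·Δx = δb gives ‖Δx‖ = 0.1905
realised ‖Δx‖/‖x‖ = 0.0013
realised/bound (from unrounded values) ≈ 0.0033


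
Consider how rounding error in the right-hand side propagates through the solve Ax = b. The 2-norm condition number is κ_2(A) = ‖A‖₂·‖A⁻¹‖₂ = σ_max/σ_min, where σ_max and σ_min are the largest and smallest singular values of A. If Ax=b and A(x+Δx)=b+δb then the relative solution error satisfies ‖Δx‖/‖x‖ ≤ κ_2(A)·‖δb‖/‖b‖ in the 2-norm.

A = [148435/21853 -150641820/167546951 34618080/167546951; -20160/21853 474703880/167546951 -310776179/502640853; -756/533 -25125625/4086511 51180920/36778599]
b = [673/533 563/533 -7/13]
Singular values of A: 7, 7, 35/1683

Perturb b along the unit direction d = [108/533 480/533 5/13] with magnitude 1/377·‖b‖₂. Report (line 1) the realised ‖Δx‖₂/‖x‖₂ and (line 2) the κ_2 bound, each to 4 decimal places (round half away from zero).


0.0046
0.8928

from the listed singular values, σ₁ = 7, σ_n = 35/1683
κ = σ_max/σ_min = 7/(35/1683) = 336.6000
worst-case relative error ≤ 336.6000 × 1/377 = 0.8928
solve Ax = b  →  x = [0.1707 10.6608 46.8892]
2-norm of b is 1.7321; of x, 48.0861
re-solving with b+δb shifts x by Δx of norm 0.2209
relative error = 0.0046
tightness: 0.0046 against a bound of 0.8928 (unrounded ratio ≈ 0.0051)


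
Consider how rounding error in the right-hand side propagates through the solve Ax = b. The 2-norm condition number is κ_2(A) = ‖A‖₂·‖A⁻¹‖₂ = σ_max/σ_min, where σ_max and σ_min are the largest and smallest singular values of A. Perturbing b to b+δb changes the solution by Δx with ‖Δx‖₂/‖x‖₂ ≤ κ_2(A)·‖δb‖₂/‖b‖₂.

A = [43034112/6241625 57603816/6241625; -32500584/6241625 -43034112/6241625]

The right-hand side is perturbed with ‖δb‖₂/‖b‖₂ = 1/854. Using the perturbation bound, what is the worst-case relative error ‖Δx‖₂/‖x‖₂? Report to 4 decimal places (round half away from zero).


form AᵀA = [116328910238784/1558315305625 155102513651712/1558315305625; 155102513651712/1558315305625 206805376535616/1558315305625] with trace 12925371470976/62332612225 and determinant 671846400/2493304489
eigenvalues of AᵀA: λ = (tr ± √(tr²−4·det))/2 = 5184/25, 3240000/2493304489
σ_max=√(5184/25)=(72/5), σ_min=√(3240000/2493304489)=(1800/49933) → κ = 399.4640
κ_2(A)·‖δb‖/‖b‖ = 0.4678

0.4678


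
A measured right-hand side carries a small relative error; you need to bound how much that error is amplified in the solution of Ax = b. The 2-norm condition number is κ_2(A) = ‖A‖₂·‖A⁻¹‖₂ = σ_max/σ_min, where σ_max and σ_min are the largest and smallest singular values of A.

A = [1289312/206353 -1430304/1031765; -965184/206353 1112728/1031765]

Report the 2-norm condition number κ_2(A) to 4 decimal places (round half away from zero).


251.6500

form AᵀA = [2593905587200/42581560609 -583619074560/42581560609; -583619074560/42581560609 131357325376/42581560609] with trace 1621215296/25331089 and determinant 1638400/25331089
char-poly roots: 64 and 25600/25331089
κ_2(A) = √(λ_max/λ_min) = √(64 / (25600/25331089)) = 251.6500


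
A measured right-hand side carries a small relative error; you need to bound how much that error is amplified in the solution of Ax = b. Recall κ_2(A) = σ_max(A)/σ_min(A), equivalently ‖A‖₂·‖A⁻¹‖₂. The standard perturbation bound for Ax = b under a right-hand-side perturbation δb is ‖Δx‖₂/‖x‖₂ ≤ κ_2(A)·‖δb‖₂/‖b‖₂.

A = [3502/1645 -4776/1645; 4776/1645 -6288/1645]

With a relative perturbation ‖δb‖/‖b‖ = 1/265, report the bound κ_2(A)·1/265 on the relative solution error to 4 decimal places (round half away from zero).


M = AᵀA = [7014836/541205 -9351408/541205; -9351408/541205 12469824/541205]. tr(M)=3896932/108241, det(M)=9216/108241
solving λ² − 3896932/108241·λ + 9216/108241 = 0 gives λ = 36, 256/108241
so κ_2 = √(36 / (256/108241)) = 123.3750
perturbation bound = 123.3750·1/265 = 0.4656

0.4656


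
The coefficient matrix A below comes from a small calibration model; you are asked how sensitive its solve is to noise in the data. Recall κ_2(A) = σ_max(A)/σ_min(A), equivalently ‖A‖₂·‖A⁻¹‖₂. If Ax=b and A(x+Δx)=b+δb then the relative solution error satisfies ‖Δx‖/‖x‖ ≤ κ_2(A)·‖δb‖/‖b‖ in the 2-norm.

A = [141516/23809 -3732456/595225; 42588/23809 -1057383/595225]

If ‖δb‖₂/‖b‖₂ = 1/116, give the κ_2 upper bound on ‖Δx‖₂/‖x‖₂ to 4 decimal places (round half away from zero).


1.0616

form AᵀA = [21840516000/566868481 -22929362820/566868481; -22929362820/566868481 24078858561/566868481] with trace 54600921/674041 and determinant 291600/674041
solving λ² − 54600921/674041·λ + 291600/674041 = 0 gives λ = 81, 3600/674041
κ = σ_max/σ_min = 9/(60/821) = 123.1500
bound on ‖Δx‖/‖x‖: κ·ε = 123.1500·1/116 = 1.0616


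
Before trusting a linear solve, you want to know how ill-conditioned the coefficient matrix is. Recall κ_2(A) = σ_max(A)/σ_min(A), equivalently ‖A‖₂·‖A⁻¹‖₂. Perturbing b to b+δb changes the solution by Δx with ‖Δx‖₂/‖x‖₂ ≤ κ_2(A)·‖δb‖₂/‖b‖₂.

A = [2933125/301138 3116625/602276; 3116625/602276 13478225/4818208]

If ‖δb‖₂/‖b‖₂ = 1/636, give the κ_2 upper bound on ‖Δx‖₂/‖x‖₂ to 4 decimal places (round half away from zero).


0.5243

AᵀA = [152685953125/1255143184 651452540625/10041145472; 651452540625/10041145472 2779643730625/80329163776]; tr = 43430950625/277955584, det = 244140625/1111822336
solving λ² − 43430950625/277955584·λ + 244140625/1111822336 = 0 gives λ = 625/4, 390625/277955584
so κ_2 = √((625/4) / (390625/277955584)) = 333.4400
worst-case relative error ≤ 333.4400 × 1/636 = 0.5243


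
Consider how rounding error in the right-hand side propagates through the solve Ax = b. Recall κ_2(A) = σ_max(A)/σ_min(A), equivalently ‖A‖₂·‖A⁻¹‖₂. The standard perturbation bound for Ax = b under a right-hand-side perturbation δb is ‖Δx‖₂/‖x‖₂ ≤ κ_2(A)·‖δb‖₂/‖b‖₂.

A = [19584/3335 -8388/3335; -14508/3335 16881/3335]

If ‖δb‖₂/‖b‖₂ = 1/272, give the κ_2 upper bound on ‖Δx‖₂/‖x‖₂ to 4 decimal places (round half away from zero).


M = AᵀA = [141264/2645 -97308/2645; -97308/2645 84501/2645]. tr(M)=45153/529, det(M)=186624/529
solving λ² − 45153/529·λ + 186624/529 = 0 gives λ = 81, 2304/529
κ_2(A) = √(λ_max/λ_min) = √(81 / (2304/529)) = 4.3125
κ_2(A)·‖δb‖/‖b‖ = 0.0159

0.0159


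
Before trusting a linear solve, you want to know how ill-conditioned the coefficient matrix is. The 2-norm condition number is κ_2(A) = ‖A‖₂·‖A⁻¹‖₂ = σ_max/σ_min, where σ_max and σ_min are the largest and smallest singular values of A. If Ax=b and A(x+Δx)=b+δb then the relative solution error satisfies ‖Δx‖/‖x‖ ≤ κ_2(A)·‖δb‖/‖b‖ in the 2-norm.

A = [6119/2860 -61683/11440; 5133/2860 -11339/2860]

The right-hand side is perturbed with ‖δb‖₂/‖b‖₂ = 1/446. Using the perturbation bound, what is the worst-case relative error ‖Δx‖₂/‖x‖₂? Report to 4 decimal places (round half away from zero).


0.0987

M = AᵀA = [1275797/163592 -24410025/1308736; -24410025/1308736 234478369/5234944]. tr(M)=1629017/30976, det(M)=707281/495616
λ_max, λ_min = (1629017/30976 ± √2648219202225/959512576)/2 = 841/16, 841/30976
so κ_2 = √((841/16) / (841/30976)) = 44.0000
κ_2(A)·‖δb‖/‖b‖ = 0.0987
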